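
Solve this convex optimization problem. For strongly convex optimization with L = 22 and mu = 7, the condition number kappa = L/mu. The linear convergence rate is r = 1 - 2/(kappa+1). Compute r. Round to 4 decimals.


Step 1: Compute the condition number.
kappa = L/mu = 22/7 = 3.1429
Step 2: Compute the convergence rate.
r = 1 - 2/(kappa + 1) = 1 - 2*mu/(L + mu) = (L - mu)/(L + mu) = 15/29 = 0.5172


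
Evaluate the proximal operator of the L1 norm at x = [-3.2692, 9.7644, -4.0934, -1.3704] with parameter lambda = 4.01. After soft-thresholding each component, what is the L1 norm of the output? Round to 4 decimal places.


Soft-thresholding with lambda = 4.01:
prox(-3.2692) = sign(-3.2692)*max(|-3.2692| - 4.01, 0) = 0.0
prox(9.7644) = sign(9.7644)*max(|9.7644| - 4.01, 0) = 5.7544
prox(-4.0934) = sign(-4.0934)*max(|-4.0934| - 4.01, 0) = -0.0834
prox(-1.3704) = sign(-1.3704)*max(|-1.3704| - 4.01, 0) = 0.0
prox(x) = [0.0, 5.7544, -0.0834, 0.0]
||prox(x)||_1 = 0.0 + 5.7544 + 0.0834 + 0.0 = 5.8378


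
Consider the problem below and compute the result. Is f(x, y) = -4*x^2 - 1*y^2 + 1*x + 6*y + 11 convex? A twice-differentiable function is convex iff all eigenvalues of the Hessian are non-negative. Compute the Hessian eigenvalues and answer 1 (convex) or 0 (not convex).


The Hessian of f(x,y) = -4*x^2 - 1*y^2 + 1*x + 6*y + 11 is:
H = [[-8, 0], [0, -2]]
Trace = -8 - 2 = -10
Determinant = -8*-2 - (0)^2 = 16
Discriminant = (-10)^2 - 4*16 = 36.0
Eigenvalues: lambda_1 = -8.0, lambda_2 = -2.0
The function is not convex.

0


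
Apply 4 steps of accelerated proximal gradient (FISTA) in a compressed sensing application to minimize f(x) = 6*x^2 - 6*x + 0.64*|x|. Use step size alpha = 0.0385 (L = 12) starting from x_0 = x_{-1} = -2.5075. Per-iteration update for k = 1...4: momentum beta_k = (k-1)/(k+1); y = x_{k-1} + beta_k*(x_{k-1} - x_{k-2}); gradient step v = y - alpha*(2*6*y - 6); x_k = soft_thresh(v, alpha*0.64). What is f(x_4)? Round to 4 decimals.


FISTA on f(x) = 6*x^2 - 6*x + 0.64*|x|
L = 12, alpha = 0.0385
Iteration 1: beta = 0.0, y = -2.5075 + 0.0*(-2.5075 + 2.5075) = -2.5075
  grad(y) = -36.09, v = y - alpha*grad = -1.118
  prox(v) = soft_thresh(-1.118, 0.0246) = -1.0934
Iteration 2: beta = 0.3333, y = -1.0934 + 0.3333*(-1.0934 + 2.5075) = -0.622
  grad(y) = -13.4643, v = y - alpha*grad = -0.1037
  prox(v) = soft_thresh(-0.1037, 0.0246) = -0.079
Iteration 3: beta = 0.5, y = -0.079 + 0.5*(-0.079 + 1.0934) = 0.4282
  grad(y) = -0.8618, v = y - alpha*grad = 0.4614
  prox(v) = soft_thresh(0.4614, 0.0246) = 0.4367
Iteration 4: beta = 0.6, y = 0.4367 + 0.6*(0.4367 + 0.079) = 0.7462
  grad(y) = 2.9539, v = y - alpha*grad = 0.6324
  prox(v) = soft_thresh(0.6324, 0.0246) = 0.6078
f(x_4) = 6*0.6078^2 - 6*0.6078 + 0.64*|0.6078| = -1.0413


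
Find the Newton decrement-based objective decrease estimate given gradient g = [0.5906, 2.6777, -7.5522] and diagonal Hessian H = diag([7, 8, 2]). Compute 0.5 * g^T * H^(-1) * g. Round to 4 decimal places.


Step 1: H is diagonal, so H^(-1) * g = [0.0844, 0.3347, -3.7761].
Step 2: g^T H^(-1) g = sum_i g_i^2 / H_ii
  = (0.5906)^2/7 + (2.6777)^2/8 + (-7.5522)^2/2
  = 0.0498 + 0.8963 + 28.5179 = 29.464
Step 3: Objective decrease = 0.5 * g^T H^(-1) g = 14.732


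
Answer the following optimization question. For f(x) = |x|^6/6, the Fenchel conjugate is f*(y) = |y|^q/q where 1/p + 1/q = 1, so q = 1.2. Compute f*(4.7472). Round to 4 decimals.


The conjugate exponent q satisfies 1/p + 1/q = 1.
p = 6, so q = 6/(6 - 1) = 1.2
|y|^q = 4.7472^1.2 = 6.4822
f*(4.7472) = 6.4822 / 1.2 = 5.4019


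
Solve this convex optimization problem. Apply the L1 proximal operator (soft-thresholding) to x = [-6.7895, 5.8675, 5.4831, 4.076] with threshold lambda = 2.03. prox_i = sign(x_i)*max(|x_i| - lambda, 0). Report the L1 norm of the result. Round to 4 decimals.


Soft-thresholding with lambda = 2.03:
prox(-6.7895) = sign(-6.7895)*max(|-6.7895| - 2.03, 0) = -4.7595
prox(5.8675) = sign(5.8675)*max(|5.8675| - 2.03, 0) = 3.8375
prox(5.4831) = sign(5.4831)*max(|5.4831| - 2.03, 0) = 3.4531
prox(4.076) = sign(4.076)*max(|4.076| - 2.03, 0) = 2.046
prox(x) = [-4.7595, 3.8375, 3.4531, 2.046]
||prox(x)||_1 = 4.7595 + 3.8375 + 3.4531 + 2.046 = 14.0961


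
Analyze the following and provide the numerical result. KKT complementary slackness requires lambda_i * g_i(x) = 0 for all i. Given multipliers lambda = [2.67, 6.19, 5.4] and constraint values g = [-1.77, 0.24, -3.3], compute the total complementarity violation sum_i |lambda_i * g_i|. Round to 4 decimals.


KKT complementary slackness check:
lambda_1 * g_1 = 2.67 * -1.77 = -4.7259
lambda_2 * g_2 = 6.19 * 0.24 = 1.4856
lambda_3 * g_3 = 5.4 * -3.3 = -17.82
Total violation = 4.7259 + 1.4856 + 17.82 = 24.0315


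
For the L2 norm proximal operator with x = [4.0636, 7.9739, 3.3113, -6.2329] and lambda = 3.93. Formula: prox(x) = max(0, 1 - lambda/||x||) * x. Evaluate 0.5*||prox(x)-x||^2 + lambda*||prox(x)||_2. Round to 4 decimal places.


Step 1: Compute ||x||.
||x|| = 11.3978
Step 2: Compute scaling factor.
scale = max(0, 1 - 3.93/11.3978) = 0.6552
Step 3: prox(x) = [2.6625, 5.2245, 2.1696, -4.0838]
||prox(x)|| = 7.4678
Step 4: Proximal objective.
0.5*||prox-x||^2 = 7.7225
lambda*||prox|| = 29.3485
Total = 37.0709


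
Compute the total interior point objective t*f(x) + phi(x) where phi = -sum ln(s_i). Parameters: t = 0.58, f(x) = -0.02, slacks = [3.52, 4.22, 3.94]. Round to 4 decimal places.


Step 1: Compute log-barrier.
ln values: [1.2585, 1.4398, 1.3712]
phi = -(1.2585 + 1.4398 + 1.3712) = -4.0695
Step 2: Compute augmented objective.
t*f(x) = 0.58*-0.02 = -0.0116
Total = -0.0116 - 4.0695 = -4.0811


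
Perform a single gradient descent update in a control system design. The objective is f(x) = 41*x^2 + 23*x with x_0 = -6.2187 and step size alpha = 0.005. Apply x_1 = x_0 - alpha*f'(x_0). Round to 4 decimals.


We compute the gradient at x_0 and apply the update.
f'(x) = 82*x + 23
f'(-6.2187) = 82*-6.2187 + 23 = -486.9334
x_1 = -6.2187 - 0.005*-486.9334 = -3.784


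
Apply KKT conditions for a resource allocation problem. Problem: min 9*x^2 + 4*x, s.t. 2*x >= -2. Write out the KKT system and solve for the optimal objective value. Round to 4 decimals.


Step 1: Try lambda = 0 (constraint inactive).
Stationarity: 2*9*x + 4 = 0
x* = -4/(2*9) = -2/9 = -0.2222 (rounded; the exact value -2/9 is used below)
Check constraint: 2*-0.2222 = -0.4444 >= -2 -- satisfied.
Step 2: Compute optimal value.
f(x*) = 9*(-2/9)^2 + 4*(-2/9) = -0.4444


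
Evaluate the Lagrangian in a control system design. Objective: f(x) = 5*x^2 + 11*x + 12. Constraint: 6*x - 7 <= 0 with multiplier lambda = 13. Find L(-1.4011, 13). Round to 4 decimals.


Step 1: Evaluate f(x).
f(-1.4011) = 5*(-1.4011)^2 + 11*(-1.4011) + 12 = 6.4033
Step 2: Evaluate g(x).
g(-1.4011) = 6*-1.4011 - 7 = -15.4066
Step 3: Compute Lagrangian.
L = 6.4033 + 13*-15.4066 = -193.8825


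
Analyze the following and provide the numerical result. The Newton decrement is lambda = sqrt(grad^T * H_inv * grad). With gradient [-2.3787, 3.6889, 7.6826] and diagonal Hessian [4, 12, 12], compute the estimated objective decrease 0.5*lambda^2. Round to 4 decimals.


Step 1: H is diagonal, so H^(-1) * g = [-0.5947, 0.3074, 0.6402].
Step 2: g^T H^(-1) g = sum_i g_i^2 / H_ii
  = (-2.3787)^2/4 + (3.6889)^2/12 + (7.6826)^2/12
  = 1.4146 + 1.134 + 4.9185 = 7.4671
Step 3: Objective decrease = 0.5 * g^T H^(-1) g = 3.7335


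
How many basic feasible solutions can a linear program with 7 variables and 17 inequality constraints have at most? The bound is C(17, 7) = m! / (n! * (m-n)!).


Each vertex corresponds to some choice of n active constraints out of m, so the number of vertices is at most C(m, n) = m! / (n!(m-n)!).
m = 17, n = 7
Numerator: 17 * 16 * 15 * 14 * 13 * 12 * 11
Denominator: 7! = 5040
C(17, 7) = 19448


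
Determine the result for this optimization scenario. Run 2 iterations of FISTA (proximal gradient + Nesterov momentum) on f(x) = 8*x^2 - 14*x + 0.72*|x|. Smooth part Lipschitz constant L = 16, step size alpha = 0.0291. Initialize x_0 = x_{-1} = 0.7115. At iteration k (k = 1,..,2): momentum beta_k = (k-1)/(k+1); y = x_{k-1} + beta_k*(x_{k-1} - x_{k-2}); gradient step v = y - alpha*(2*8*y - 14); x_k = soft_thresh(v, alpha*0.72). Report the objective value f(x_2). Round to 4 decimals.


FISTA on f(x) = 8*x^2 - 14*x + 0.72*|x|
L = 16, alpha = 0.0291
Iteration 1: beta = 0.0, y = 0.7115 + 0.0*(0.7115 - 0.7115) = 0.7115
  grad(y) = -2.616, v = y - alpha*grad = 0.7876
  prox(v) = soft_thresh(0.7876, 0.021) = 0.7667
Iteration 2: beta = 0.3333, y = 0.7667 + 0.3333*(0.7667 - 0.7115) = 0.7851
  grad(y) = -1.439, v = y - alpha*grad = 0.8269
  prox(v) = soft_thresh(0.8269, 0.021) = 0.806
f(x_2) = 8*0.806^2 - 14*0.806 + 0.72*|0.806| = -5.5066


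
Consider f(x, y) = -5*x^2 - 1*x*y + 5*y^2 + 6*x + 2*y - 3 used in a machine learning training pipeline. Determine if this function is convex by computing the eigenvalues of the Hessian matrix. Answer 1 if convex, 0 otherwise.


The Hessian of f(x,y) = -5*x^2 - 1*x*y + 5*y^2 + 6*x + 2*y - 3 is:
H = [[-10, -1], [-1, 10]]
Trace = -10 + 10 = 0
Determinant = -10*10 - (-1)^2 = -101
Discriminant = (0)^2 - 4*-101 = 404.0
Eigenvalues: lambda_1 = -10.0499, lambda_2 = 10.0499
The function is not convex.

0


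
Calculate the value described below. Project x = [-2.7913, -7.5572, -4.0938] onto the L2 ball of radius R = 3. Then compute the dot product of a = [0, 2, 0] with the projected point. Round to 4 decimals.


Step 1: Compute ||x|| (intermediates to 6 decimals).
||x|| = sqrt((-2.7913)^2 + (-7.5572)^2 + (-4.0938)^2) = 9.036693
Step 2: Project.
Since ||x|| > R, scale = R/||x|| = 3/9.036693 = 0.33198, proj(x) = scale * x
proj(x) = [-0.926656, -2.508839, -1.35906]
Step 3: Dot product.
a^T * proj(x) = 0*(-0.926656) + 2*(-2.508839) + 0*(-1.35906) = -5.0177


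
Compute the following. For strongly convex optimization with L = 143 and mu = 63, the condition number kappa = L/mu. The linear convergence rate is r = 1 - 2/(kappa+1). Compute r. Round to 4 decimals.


Step 1: Compute the condition number.
kappa = L/mu = 143/63 = 2.2698
Step 2: Compute the convergence rate.
r = 1 - 2/(kappa + 1) = 1 - 2*mu/(L + mu) = (L - mu)/(L + mu) = 80/206 = 0.3883


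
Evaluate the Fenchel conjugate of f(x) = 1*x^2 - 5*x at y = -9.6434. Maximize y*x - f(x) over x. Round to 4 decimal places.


f*(y) = sup_x {y*x - a*x^2 - b*x} = sup_x {(y-b)*x - a*x^2}
FOC: (y - b) - 2a*x = 0 => x* = (y - b)/(2a)
x* = (-9.6434 + 5)/(2*1) = -2.3217
f*(-9.6434) = (y-b)^2/(4a) = (-9.6434 + 5)^2/(4*1)
= 21.5612/4 = 5.3903


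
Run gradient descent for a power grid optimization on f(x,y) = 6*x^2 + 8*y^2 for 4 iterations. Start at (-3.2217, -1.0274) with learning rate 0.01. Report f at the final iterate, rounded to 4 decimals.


Gradient descent on f(x,y) = 6*x^2 + 8*y^2.
Starting point: (-3.2217, -1.0274), alpha = 0.01
Step 1: grad_x = 2*6*-3.2217 = -38.6604, grad_y = 2*8*-1.0274 = -16.4384
  x_1 = -3.2217 - 0.01*-38.6604 = -2.8351
  y_1 = -1.0274 - 0.01*-16.4384 = -0.863
Step 2: grad_x = 2*6*-2.8351 = -34.0212, grad_y = 2*8*-0.863 = -13.8083
  x_2 = -2.8351 - 0.01*-34.0212 = -2.4949
  y_2 = -0.863 - 0.01*-13.8083 = -0.7249
Step 3: grad_x = 2*6*-2.4949 = -29.9386, grad_y = 2*8*-0.7249 = -11.5989
  x_3 = -2.4949 - 0.01*-29.9386 = -2.1955
  y_3 = -0.7249 - 0.01*-11.5989 = -0.6089
Step 4: grad_x = 2*6*-2.1955 = -26.346, grad_y = 2*8*-0.6089 = -9.7431
  x_4 = -2.1955 - 0.01*-26.346 = -1.932
  y_4 = -0.6089 - 0.01*-9.7431 = -0.5115
f(-1.932, -0.5115) = 6*(-1.932)^2 + 8*(-0.5115)^2 = 24.4898


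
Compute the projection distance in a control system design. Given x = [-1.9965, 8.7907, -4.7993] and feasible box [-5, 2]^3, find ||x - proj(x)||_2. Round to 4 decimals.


Project each component onto [-5, 2].
clip(-1.9965) = -1.9965, clip(8.7907) = 2.0, clip(-4.7993) = -4.7993
Projection = [-1.9965, 2.0, -4.7993]
Squared diffs: [0.0, 46.1136, 0.0]
Distance = sqrt(46.1136) = 6.7907


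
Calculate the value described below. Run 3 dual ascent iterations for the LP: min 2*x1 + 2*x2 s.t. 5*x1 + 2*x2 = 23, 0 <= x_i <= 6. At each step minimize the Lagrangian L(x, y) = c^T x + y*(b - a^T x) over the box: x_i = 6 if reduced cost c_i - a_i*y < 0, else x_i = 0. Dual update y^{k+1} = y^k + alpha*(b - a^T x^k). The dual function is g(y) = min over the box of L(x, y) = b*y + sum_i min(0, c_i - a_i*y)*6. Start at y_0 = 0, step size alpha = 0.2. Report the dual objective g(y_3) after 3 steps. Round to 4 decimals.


Dual ascent for LP: min 2*x1 + 2*x2, 5*x1 + 2*x2 = 23, 0 <= x_i <= 6
Step 1: y^k = 0.0, reduced costs: (2.0, 2.0)
  x^k = (0.0, 0.0), subgradient = b - a^T x = 23.0
  y^{k+1} = 0.0 + 0.2*23.0 = 4.6
Step 2: y^k = 4.6, reduced costs: (-21.0, -7.2)
  x^k = (6.0, 6.0), subgradient = b - a^T x = -19.0
  y^{k+1} = 4.6 + 0.2*-19.0 = 0.8
Step 3: y^k = 0.8, reduced costs: (-2.0, 0.4)
  x^k = (6.0, 0.0), subgradient = b - a^T x = -7.0
  y^{k+1} = 0.8 + 0.2*-7.0 = -0.6
Dual objective at y_3 = -0.6: reduced costs (5.0, 3.2), box minimizer x = (0.0, 0.0)
g(y_3) = b*y + (c1 - a1*y)*x1 + (c2 - a2*y)*x2 = 23*(-0.6) + 5.0*0.0 + 3.2*0.0 = -13.8 + 0.0 + 0.0 = -13.8


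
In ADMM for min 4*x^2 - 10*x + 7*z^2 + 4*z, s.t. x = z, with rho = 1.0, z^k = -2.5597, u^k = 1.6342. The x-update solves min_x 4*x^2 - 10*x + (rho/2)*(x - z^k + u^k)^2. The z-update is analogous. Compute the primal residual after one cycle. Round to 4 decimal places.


ADMM iteration with rho = 1.0, z^k = -2.5597, u^k = 1.6342
Step 1: x-update.
Minimize 4*x^2 - 10*x + (1.0/2)*(x + 2.5597 + 1.6342)^2
FOC: (2*4 + 1.0)*x = 10 + 1.0*(-2.5597 - 1.6342)
x^{k+1} = 0.6451
Step 2: z-update.
Minimize 7*z^2 + 4*z + (1.0/2)*(0.6451 - z + 1.6342)^2
FOC: (2*7 + 1.0)*z = -4 + 1.0*(0.6451 + 1.6342)
z^{k+1} = -0.1147
Step 3: u-update.
u^{k+1} = 1.6342 + 0.6451 + 0.1147 = 2.394
Step 4: Primal residual = |0.6451 + 0.1147| = 0.7598


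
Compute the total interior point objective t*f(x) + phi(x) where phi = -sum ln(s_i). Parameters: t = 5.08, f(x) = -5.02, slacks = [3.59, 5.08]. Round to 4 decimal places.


Step 1: Compute log-barrier.
ln values: [1.2782, 1.6253]
phi = -(1.2782 + 1.6253) = -2.9035
Step 2: Compute augmented objective.
t*f(x) = 5.08*-5.02 = -25.5016
Total = -25.5016 - 2.9035 = -28.4051


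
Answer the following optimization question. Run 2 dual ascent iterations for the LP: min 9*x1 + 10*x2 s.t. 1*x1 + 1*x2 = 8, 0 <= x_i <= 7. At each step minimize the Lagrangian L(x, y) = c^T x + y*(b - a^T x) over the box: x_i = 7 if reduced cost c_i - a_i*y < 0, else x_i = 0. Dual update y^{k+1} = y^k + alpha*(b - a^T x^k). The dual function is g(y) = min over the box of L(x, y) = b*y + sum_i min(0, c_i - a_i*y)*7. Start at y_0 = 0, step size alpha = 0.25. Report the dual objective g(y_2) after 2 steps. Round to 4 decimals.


Dual ascent for LP: min 9*x1 + 10*x2, 1*x1 + 1*x2 = 8, 0 <= x_i <= 7
Step 1: y^k = 0.0, reduced costs: (9.0, 10.0)
  x^k = (0.0, 0.0), subgradient = b - a^T x = 8.0
  y^{k+1} = 0.0 + 0.25*8.0 = 2.0
Step 2: y^k = 2.0, reduced costs: (7.0, 8.0)
  x^k = (0.0, 0.0), subgradient = b - a^T x = 8.0
  y^{k+1} = 2.0 + 0.25*8.0 = 4.0
Dual objective at y_2 = 4.0: reduced costs (5.0, 6.0), box minimizer x = (0.0, 0.0)
g(y_2) = b*y + (c1 - a1*y)*x1 + (c2 - a2*y)*x2 = 8*4.0 + 5.0*0.0 + 6.0*0.0 = 32.0 + 0.0 + 0.0 = 32.0


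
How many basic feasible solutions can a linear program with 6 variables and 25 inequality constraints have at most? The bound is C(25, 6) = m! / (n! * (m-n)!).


Each vertex corresponds to some choice of n active constraints out of m, so the number of vertices is at most C(m, n) = m! / (n!(m-n)!).
m = 25, n = 6
Numerator: 25 * 24 * 23 * 22 * 21 * 20
Denominator: 6! = 720
C(25, 6) = 177100


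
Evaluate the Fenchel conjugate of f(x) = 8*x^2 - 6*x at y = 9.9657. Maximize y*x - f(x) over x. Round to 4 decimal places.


f*(y) = sup_x {y*x - a*x^2 - b*x} = sup_x {(y-b)*x - a*x^2}
FOC: (y - b) - 2a*x = 0 => x* = (y - b)/(2a)
x* = (9.9657 + 6)/(2*8) = 0.9979
f*(9.9657) = (y-b)^2/(4a) = (9.9657 + 6)^2/(4*8)
= 254.9036/32 = 7.9657


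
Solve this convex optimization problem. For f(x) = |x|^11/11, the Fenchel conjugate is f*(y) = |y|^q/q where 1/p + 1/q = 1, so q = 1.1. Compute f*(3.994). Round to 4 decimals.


The conjugate exponent q satisfies 1/p + 1/q = 1.
p = 11, so q = 11/(11 - 1) = 1.1
|y|^q = 3.994^1.1 = 4.5872
f*(3.994) = 4.5872 / 1.1 = 4.1702


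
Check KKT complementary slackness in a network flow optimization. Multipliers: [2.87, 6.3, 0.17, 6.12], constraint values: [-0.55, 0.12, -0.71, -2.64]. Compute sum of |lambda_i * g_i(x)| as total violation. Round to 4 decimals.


KKT complementary slackness check:
lambda_1 * g_1 = 2.87 * -0.55 = -1.5785
lambda_2 * g_2 = 6.3 * 0.12 = 0.756
lambda_3 * g_3 = 0.17 * -0.71 = -0.1207
lambda_4 * g_4 = 6.12 * -2.64 = -16.1568
Total violation = 1.5785 + 0.756 + 0.1207 + 16.1568 = 18.612


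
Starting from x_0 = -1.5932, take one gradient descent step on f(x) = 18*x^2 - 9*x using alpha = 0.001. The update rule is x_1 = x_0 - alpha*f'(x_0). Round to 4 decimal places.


We compute the gradient at x_0 and apply the update.
f'(x) = 36*x - 9
f'(-1.5932) = 36*-1.5932 - 9 = -66.3552
x_1 = -1.5932 - 0.001*-66.3552 = -1.5268


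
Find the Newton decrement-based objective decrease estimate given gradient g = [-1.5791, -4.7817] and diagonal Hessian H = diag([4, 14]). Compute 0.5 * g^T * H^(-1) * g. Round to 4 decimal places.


Step 1: H is diagonal, so H^(-1) * g = [-0.3948, -0.3416].
Step 2: g^T H^(-1) g = sum_i g_i^2 / H_ii
  = (-1.5791)^2/4 + (-4.7817)^2/14
  = 0.6234 + 1.6332 = 2.2566
Step 3: Objective decrease = 0.5 * g^T H^(-1) g = 1.1283


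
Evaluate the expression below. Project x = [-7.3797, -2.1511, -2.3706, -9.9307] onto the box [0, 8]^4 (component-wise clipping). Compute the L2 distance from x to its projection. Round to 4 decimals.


Project each component onto [0, 8].
clip(-7.3797) = 0.0, clip(-2.1511) = 0.0, clip(-2.3706) = 0.0, clip(-9.9307) = 0.0
Projection = [0.0, 0.0, 0.0, 0.0]
Squared diffs: [54.46, 4.6272, 5.6197, 98.6188]
Distance = sqrt(163.3257) = 12.7799


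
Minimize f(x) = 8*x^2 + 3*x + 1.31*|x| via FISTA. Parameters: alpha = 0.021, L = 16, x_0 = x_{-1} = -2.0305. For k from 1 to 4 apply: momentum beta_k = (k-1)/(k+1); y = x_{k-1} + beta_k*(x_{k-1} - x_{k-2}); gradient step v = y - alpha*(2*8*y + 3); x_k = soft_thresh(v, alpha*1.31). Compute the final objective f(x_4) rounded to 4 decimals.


FISTA on f(x) = 8*x^2 + 3*x + 1.31*|x|
L = 16, alpha = 0.021
Iteration 1: beta = 0.0, y = -2.0305 + 0.0*(-2.0305 + 2.0305) = -2.0305
  grad(y) = -29.488, v = y - alpha*grad = -1.4113
  prox(v) = soft_thresh(-1.4113, 0.0275) = -1.3837
Iteration 2: beta = 0.3333, y = -1.3837 + 0.3333*(-1.3837 + 2.0305) = -1.1682
  grad(y) = -15.6905, v = y - alpha*grad = -0.8387
  prox(v) = soft_thresh(-0.8387, 0.0275) = -0.8111
Iteration 3: beta = 0.5, y = -0.8111 + 0.5*(-0.8111 + 1.3837) = -0.5248
  grad(y) = -5.3976, v = y - alpha*grad = -0.4115
  prox(v) = soft_thresh(-0.4115, 0.0275) = -0.384
Iteration 4: beta = 0.6, y = -0.384 + 0.6*(-0.384 + 0.8111) = -0.1277
  grad(y) = 0.9569, v = y - alpha*grad = -0.1478
  prox(v) = soft_thresh(-0.1478, 0.0275) = -0.1203
f(x_4) = 8*(-0.1203)^2 + 3*(-0.1203) + 1.31*|-0.1203| = -0.0875


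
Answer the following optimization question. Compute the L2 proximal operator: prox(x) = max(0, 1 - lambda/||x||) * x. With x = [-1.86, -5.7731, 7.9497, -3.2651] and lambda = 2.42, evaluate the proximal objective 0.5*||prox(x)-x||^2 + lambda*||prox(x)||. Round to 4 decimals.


Step 1: Compute ||x||.
||x|| = 10.5189
Step 2: Compute scaling factor.
scale = max(0, 1 - 2.42/10.5189) = 0.7699
Step 3: prox(x) = [-1.4321, -4.4449, 6.1208, -2.5139]
||prox(x)|| = 8.0989
Step 4: Proximal objective.
0.5*||prox-x||^2 = 2.9282
lambda*||prox|| = 19.5993
Total = 22.5275


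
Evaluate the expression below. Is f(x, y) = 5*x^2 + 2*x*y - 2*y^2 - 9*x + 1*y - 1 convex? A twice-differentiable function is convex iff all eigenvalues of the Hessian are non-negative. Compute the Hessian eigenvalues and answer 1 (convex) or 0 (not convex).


The Hessian of f(x,y) = 5*x^2 + 2*x*y - 2*y^2 - 9*x + 1*y - 1 is:
H = [[10, 2], [2, -4]]
Trace = 10 - 4 = 6
Determinant = 10*-4 - (2)^2 = -44
Discriminant = (6)^2 - 4*-44 = 212.0
Eigenvalues: lambda_1 = -4.2801, lambda_2 = 10.2801
The function is not convex.

0


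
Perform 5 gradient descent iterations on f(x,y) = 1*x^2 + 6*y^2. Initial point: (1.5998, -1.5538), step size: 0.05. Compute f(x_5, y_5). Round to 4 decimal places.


Gradient descent on f(x,y) = 1*x^2 + 6*y^2.
Starting point: (1.5998, -1.5538), alpha = 0.05
Step 1: grad_x = 2*1*1.5998 = 3.1996, grad_y = 2*6*-1.5538 = -18.6456
  x_1 = 1.5998 - 0.05*3.1996 = 1.4398
  y_1 = -1.5538 - 0.05*-18.6456 = -0.6215
Step 2: grad_x = 2*1*1.4398 = 2.8796, grad_y = 2*6*-0.6215 = -7.4582
  x_2 = 1.4398 - 0.05*2.8796 = 1.2958
  y_2 = -0.6215 - 0.05*-7.4582 = -0.2486
Step 3: grad_x = 2*1*1.2958 = 2.5917, grad_y = 2*6*-0.2486 = -2.9833
  x_3 = 1.2958 - 0.05*2.5917 = 1.1663
  y_3 = -0.2486 - 0.05*-2.9833 = -0.0994
Step 4: grad_x = 2*1*1.1663 = 2.3325, grad_y = 2*6*-0.0994 = -1.1933
  x_4 = 1.1663 - 0.05*2.3325 = 1.0496
  y_4 = -0.0994 - 0.05*-1.1933 = -0.0398
Step 5: grad_x = 2*1*1.0496 = 2.0993, grad_y = 2*6*-0.0398 = -0.4773
  x_5 = 1.0496 - 0.05*2.0993 = 0.9447
  y_5 = -0.0398 - 0.05*-0.4773 = -0.0159
f(0.9447, -0.0159) = 1*0.9447^2 + 6*(-0.0159)^2 = 0.8939


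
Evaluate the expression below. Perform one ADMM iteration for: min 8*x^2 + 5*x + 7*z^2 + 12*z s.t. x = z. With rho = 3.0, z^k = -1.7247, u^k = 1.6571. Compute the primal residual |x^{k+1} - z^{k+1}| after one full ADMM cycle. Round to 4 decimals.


ADMM iteration with rho = 3.0, z^k = -1.7247, u^k = 1.6571
Step 1: x-update.
Minimize 8*x^2 + 5*x + (3.0/2)*(x + 1.7247 + 1.6571)^2
FOC: (2*8 + 3.0)*x = -5 + 3.0*(-1.7247 - 1.6571)
x^{k+1} = -0.7971
Step 2: z-update.
Minimize 7*z^2 + 12*z + (3.0/2)*(-0.7971 - z + 1.6571)^2
FOC: (2*7 + 3.0)*z = -12 + 3.0*(-0.7971 + 1.6571)
z^{k+1} = -0.5541
Step 3: u-update.
u^{k+1} = 1.6571 - 0.7971 + 0.5541 = 1.4141
Step 4: Primal residual = |-0.7971 + 0.5541| = 0.243


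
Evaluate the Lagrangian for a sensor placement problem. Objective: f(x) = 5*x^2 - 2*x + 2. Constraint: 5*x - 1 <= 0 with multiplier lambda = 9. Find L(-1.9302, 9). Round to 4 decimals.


Step 1: Evaluate f(x).
f(-1.9302) = 5*(-1.9302)^2 - 2*(-1.9302) + 2 = 24.4888
Step 2: Evaluate g(x).
g(-1.9302) = 5*-1.9302 - 1 = -10.651
Step 3: Compute Lagrangian.
L = 24.4888 + 9*-10.651 = -71.3702


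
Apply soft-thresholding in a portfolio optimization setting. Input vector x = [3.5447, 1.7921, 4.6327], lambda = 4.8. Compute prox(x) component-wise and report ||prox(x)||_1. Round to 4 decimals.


Soft-thresholding with lambda = 4.8:
prox(3.5447) = sign(3.5447)*max(|3.5447| - 4.8, 0) = 0.0
prox(1.7921) = sign(1.7921)*max(|1.7921| - 4.8, 0) = 0.0
prox(4.6327) = sign(4.6327)*max(|4.6327| - 4.8, 0) = 0.0
prox(x) = [0.0, 0.0, 0.0]
||prox(x)||_1 = 0.0 + 0.0 + 0.0 = 0.0


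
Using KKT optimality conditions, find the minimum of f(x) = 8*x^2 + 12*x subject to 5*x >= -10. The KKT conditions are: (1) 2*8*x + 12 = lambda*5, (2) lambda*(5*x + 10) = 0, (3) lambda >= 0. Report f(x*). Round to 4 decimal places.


Step 1: Try lambda = 0 (constraint inactive).
Stationarity: 2*8*x + 12 = 0
x* = -12/(2*8) = -0.75
Check constraint: 5*-0.75 = -3.75 >= -10 -- satisfied.
Step 2: Compute optimal value.
f(x*) = 8*(-0.75)^2 + 12*(-0.75) = -4.5


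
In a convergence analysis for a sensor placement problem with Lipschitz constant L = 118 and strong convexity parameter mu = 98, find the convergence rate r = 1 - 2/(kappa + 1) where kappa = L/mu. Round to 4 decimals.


Step 1: Compute the condition number.
kappa = L/mu = 118/98 = 1.2041
Step 2: Compute the convergence rate.
r = 1 - 2/(kappa + 1) = 1 - 2*mu/(L + mu) = (L - mu)/(L + mu) = 20/216 = 0.0926


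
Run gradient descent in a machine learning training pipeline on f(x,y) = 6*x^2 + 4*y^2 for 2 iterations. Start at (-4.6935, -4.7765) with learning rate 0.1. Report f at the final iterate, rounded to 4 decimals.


Gradient descent on f(x,y) = 6*x^2 + 4*y^2.
Starting point: (-4.6935, -4.7765), alpha = 0.1
Step 1: grad_x = 2*6*-4.6935 = -56.322, grad_y = 2*4*-4.7765 = -38.212
  x_1 = -4.6935 - 0.1*-56.322 = 0.9387
  y_1 = -4.7765 - 0.1*-38.212 = -0.9553
Step 2: grad_x = 2*6*0.9387 = 11.2644, grad_y = 2*4*-0.9553 = -7.6424
  x_2 = 0.9387 - 0.1*11.2644 = -0.1877
  y_2 = -0.9553 - 0.1*-7.6424 = -0.1911
f(-0.1877, -0.1911) = 6*(-0.1877)^2 + 4*(-0.1911)^2 = 0.3575


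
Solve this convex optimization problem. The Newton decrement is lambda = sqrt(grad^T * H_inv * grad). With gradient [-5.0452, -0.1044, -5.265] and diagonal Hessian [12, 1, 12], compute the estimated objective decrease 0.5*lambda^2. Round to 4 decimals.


Step 1: H is diagonal, so H^(-1) * g = [-0.4204, -0.1044, -0.4388].
Step 2: g^T H^(-1) g = sum_i g_i^2 / H_ii
  = (-5.0452)^2/12 + (-0.1044)^2/1 + (-5.265)^2/12
  = 2.1212 + 0.0109 + 2.31 = 4.4421
Step 3: Objective decrease = 0.5 * g^T H^(-1) g = 2.221


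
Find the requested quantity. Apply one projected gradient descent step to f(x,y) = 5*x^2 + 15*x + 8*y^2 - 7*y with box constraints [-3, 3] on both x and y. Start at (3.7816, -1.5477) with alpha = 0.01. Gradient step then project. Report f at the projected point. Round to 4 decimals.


Step 1: Compute gradient at (3.7816, -1.5477).
grad_x = 2*5*3.7816 + 15 = 52.816
grad_y = 2*8*-1.5477 - 7 = -31.7632
Step 2: Gradient step.
x_raw = 3.7816 - 0.01*52.816 = 3.2534
y_raw = -1.5477 - 0.01*-31.7632 = -1.2301
Step 3: Project onto [-3, 3].
x_proj = clip(3.2534) = 3.0
y_proj = clip(-1.2301) = -1.2301
Step 4: Evaluate f.
f(3.0, -1.2301) = 110.715


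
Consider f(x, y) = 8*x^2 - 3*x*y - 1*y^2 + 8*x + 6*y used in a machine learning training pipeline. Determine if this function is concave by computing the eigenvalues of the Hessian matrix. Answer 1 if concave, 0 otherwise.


The Hessian of f(x,y) = 8*x^2 - 3*x*y - 1*y^2 + 8*x + 6*y is:
H = [[16, -3], [-3, -2]]
Trace = 16 - 2 = 14
Determinant = 16*-2 - (-3)^2 = -41
Discriminant = (14)^2 - 4*-41 = 360.0
Eigenvalues: lambda_1 = -2.4868, lambda_2 = 16.4868
The function is not concave.

0


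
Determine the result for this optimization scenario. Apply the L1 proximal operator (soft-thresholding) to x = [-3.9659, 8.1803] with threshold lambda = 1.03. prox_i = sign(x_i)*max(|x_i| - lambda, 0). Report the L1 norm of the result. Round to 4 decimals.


Soft-thresholding with lambda = 1.03:
prox(-3.9659) = sign(-3.9659)*max(|-3.9659| - 1.03, 0) = -2.9359
prox(8.1803) = sign(8.1803)*max(|8.1803| - 1.03, 0) = 7.1503
prox(x) = [-2.9359, 7.1503]
||prox(x)||_1 = 2.9359 + 7.1503 = 10.0862


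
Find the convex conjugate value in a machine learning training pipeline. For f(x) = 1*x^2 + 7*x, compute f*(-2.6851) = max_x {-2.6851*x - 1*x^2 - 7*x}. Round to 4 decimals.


f*(y) = sup_x {y*x - a*x^2 - b*x} = sup_x {(y-b)*x - a*x^2}
FOC: (y - b) - 2a*x = 0 => x* = (y - b)/(2a)
x* = (-2.6851 - 7)/(2*1) = -4.8426
f*(-2.6851) = (y-b)^2/(4a) = (-2.6851 - 7)^2/(4*1)
= 93.8012/4 = 23.4503


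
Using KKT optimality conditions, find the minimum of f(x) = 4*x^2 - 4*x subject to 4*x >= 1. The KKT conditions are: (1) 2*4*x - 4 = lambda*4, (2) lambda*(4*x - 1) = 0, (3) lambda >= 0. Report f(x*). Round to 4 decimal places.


Step 1: Try lambda = 0 (constraint inactive).
Stationarity: 2*4*x - 4 = 0
x* = 4/(2*4) = 0.5
Check constraint: 4*0.5 = 2.0 >= 1 -- satisfied.
Step 2: Compute optimal value.
f(x*) = 4*0.5^2 - 4*0.5 = -1.0


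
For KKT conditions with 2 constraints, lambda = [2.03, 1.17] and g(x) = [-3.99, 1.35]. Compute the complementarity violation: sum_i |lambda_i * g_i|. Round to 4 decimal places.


KKT complementary slackness check:
lambda_1 * g_1 = 2.03 * -3.99 = -8.0997
lambda_2 * g_2 = 1.17 * 1.35 = 1.5795
Total violation = 8.0997 + 1.5795 = 9.6792


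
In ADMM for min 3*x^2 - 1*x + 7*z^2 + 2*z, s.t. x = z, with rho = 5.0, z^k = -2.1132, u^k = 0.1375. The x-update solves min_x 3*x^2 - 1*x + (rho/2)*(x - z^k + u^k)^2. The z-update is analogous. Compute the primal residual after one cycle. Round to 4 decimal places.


ADMM iteration with rho = 5.0, z^k = -2.1132, u^k = 0.1375
Step 1: x-update.
Minimize 3*x^2 - 1*x + (5.0/2)*(x + 2.1132 + 0.1375)^2
FOC: (2*3 + 5.0)*x = 1 + 5.0*(-2.1132 - 0.1375)
x^{k+1} = -0.9321
Step 2: z-update.
Minimize 7*z^2 + 2*z + (5.0/2)*(-0.9321 - z + 0.1375)^2
FOC: (2*7 + 5.0)*z = -2 + 5.0*(-0.9321 + 0.1375)
z^{k+1} = -0.3144
Step 3: u-update.
u^{k+1} = 0.1375 - 0.9321 + 0.3144 = -0.4803
Step 4: Primal residual = |-0.9321 + 0.3144| = 0.6178


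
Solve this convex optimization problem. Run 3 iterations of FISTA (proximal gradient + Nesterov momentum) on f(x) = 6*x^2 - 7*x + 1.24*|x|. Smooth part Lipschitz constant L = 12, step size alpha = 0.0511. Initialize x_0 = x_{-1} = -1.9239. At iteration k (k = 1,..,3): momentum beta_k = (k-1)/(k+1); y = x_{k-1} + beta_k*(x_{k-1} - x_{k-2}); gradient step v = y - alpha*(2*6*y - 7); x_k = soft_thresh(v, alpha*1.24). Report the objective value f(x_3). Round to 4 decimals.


FISTA on f(x) = 6*x^2 - 7*x + 1.24*|x|
L = 12, alpha = 0.0511
Iteration 1: beta = 0.0, y = -1.9239 + 0.0*(-1.9239 + 1.9239) = -1.9239
  grad(y) = -30.0868, v = y - alpha*grad = -0.3865
  prox(v) = soft_thresh(-0.3865, 0.0634) = -0.3231
Iteration 2: beta = 0.3333, y = -0.3231 + 0.3333*(-0.3231 + 1.9239) = 0.2105
  grad(y) = -4.474, v = y - alpha*grad = 0.4391
  prox(v) = soft_thresh(0.4391, 0.0634) = 0.3758
Iteration 3: beta = 0.5, y = 0.3758 + 0.5*(0.3758 + 0.3231) = 0.7252
  grad(y) = 1.7022, v = y - alpha*grad = 0.6382
  prox(v) = soft_thresh(0.6382, 0.0634) = 0.5748
f(x_3) = 6*0.5748^2 - 7*0.5748 + 1.24*|0.5748| = -1.3284


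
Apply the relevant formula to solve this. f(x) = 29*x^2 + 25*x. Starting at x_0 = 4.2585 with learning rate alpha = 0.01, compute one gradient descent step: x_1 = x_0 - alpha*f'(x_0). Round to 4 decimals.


We compute the gradient at x_0 and apply the update.
f'(x) = 58*x + 25
f'(4.2585) = 58*4.2585 + 25 = 271.993
x_1 = 4.2585 - 0.01*271.993 = 1.5386


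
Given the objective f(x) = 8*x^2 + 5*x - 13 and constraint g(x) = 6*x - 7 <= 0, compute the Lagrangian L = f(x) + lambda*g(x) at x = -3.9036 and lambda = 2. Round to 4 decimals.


Step 1: Evaluate f(x).
f(-3.9036) = 8*(-3.9036)^2 + 5*(-3.9036) - 13 = 89.3867
Step 2: Evaluate g(x).
g(-3.9036) = 6*-3.9036 - 7 = -30.4216
Step 3: Compute Lagrangian.
L = 89.3867 + 2*-30.4216 = 28.5435


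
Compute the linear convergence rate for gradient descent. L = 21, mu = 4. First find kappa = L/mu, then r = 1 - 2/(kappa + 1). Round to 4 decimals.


Step 1: Compute the condition number.
kappa = L/mu = 21/4 = 5.25
Step 2: Compute the convergence rate.
r = 1 - 2/(kappa + 1) = 1 - 2*mu/(L + mu) = (L - mu)/(L + mu) = 17/25 = 0.68


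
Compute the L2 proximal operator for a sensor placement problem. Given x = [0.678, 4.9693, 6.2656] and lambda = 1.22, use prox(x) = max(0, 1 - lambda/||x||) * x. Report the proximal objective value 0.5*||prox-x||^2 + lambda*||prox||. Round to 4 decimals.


Step 1: Compute ||x||.
||x|| = 8.0257
Step 2: Compute scaling factor.
scale = max(0, 1 - 1.22/8.0257) = 0.848
Step 3: prox(x) = [0.5749, 4.2139, 5.3132]
||prox(x)|| = 6.8057
Step 4: Proximal objective.
0.5*||prox-x||^2 = 0.7442
lambda*||prox|| = 8.303
Total = 9.0471


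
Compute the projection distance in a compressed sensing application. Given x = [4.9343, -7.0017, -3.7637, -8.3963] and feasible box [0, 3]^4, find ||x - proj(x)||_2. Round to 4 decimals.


Project each component onto [0, 3].
clip(4.9343) = 3.0, clip(-7.0017) = 0.0, clip(-3.7637) = 0.0, clip(-8.3963) = 0.0
Projection = [3.0, 0.0, 0.0, 0.0]
Squared diffs: [3.7415, 49.0238, 14.1654, 70.4979]
Distance = sqrt(137.4286) = 11.723


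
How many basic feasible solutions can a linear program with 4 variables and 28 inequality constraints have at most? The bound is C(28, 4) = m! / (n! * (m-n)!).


Each vertex corresponds to some choice of n active constraints out of m, so the number of vertices is at most C(m, n) = m! / (n!(m-n)!).
m = 28, n = 4
Numerator: 28 * 27 * 26 * 25
Denominator: 4! = 24
C(28, 4) = 20475


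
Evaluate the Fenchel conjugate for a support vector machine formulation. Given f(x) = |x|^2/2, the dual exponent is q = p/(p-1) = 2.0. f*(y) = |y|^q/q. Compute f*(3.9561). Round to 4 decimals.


The conjugate exponent q satisfies 1/p + 1/q = 1.
p = 2, so q = 2/(2 - 1) = 2.0
|y|^q = 3.9561^2.0 = 15.6507
f*(3.9561) = 15.6507 / 2.0 = 7.8254


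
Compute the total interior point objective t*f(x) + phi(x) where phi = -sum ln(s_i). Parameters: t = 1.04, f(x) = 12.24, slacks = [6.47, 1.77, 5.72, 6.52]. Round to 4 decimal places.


Step 1: Compute log-barrier.
ln values: [1.8672, 0.571, 1.744, 1.8749]
phi = -(1.8672 + 0.571 + 1.744 + 1.8749) = -6.057
Step 2: Compute augmented objective.
t*f(x) = 1.04*12.24 = 12.7296
Total = 12.7296 - 6.057 = 6.6726


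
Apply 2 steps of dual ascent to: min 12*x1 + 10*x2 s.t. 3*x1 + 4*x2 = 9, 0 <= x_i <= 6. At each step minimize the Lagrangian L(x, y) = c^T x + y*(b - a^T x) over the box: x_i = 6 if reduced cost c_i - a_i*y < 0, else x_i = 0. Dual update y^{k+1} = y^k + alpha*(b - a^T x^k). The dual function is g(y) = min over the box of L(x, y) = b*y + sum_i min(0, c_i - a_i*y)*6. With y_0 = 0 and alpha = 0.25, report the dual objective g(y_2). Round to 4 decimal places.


Dual ascent for LP: min 12*x1 + 10*x2, 3*x1 + 4*x2 = 9, 0 <= x_i <= 6
Step 1: y^k = 0.0, reduced costs: (12.0, 10.0)
  x^k = (0.0, 0.0), subgradient = b - a^T x = 9.0
  y^{k+1} = 0.0 + 0.25*9.0 = 2.25
Step 2: y^k = 2.25, reduced costs: (5.25, 1.0)
  x^k = (0.0, 0.0), subgradient = b - a^T x = 9.0
  y^{k+1} = 2.25 + 0.25*9.0 = 4.5
Dual objective at y_2 = 4.5: reduced costs (-1.5, -8.0), box minimizer x = (6.0, 6.0)
g(y_2) = b*y + (c1 - a1*y)*x1 + (c2 - a2*y)*x2 = 9*4.5 + (-1.5)*6.0 + (-8.0)*6.0 = 40.5 - 9.0 - 48.0 = -16.5


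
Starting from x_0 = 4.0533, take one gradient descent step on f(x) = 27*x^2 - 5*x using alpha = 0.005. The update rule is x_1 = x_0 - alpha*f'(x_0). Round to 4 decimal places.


We compute the gradient at x_0 and apply the update.
f'(x) = 54*x - 5
f'(4.0533) = 54*4.0533 - 5 = 213.8782
x_1 = 4.0533 - 0.005*213.8782 = 2.9839


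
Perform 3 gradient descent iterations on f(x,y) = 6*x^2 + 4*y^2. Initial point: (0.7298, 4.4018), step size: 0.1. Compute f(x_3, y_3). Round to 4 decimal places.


Gradient descent on f(x,y) = 6*x^2 + 4*y^2.
Starting point: (0.7298, 4.4018), alpha = 0.1
Step 1: grad_x = 2*6*0.7298 = 8.7576, grad_y = 2*4*4.4018 = 35.2144
  x_1 = 0.7298 - 0.1*8.7576 = -0.146
  y_1 = 4.4018 - 0.1*35.2144 = 0.8804
Step 2: grad_x = 2*6*-0.146 = -1.7515, grad_y = 2*4*0.8804 = 7.0429
  x_2 = -0.146 - 0.1*-1.7515 = 0.0292
  y_2 = 0.8804 - 0.1*7.0429 = 0.1761
Step 3: grad_x = 2*6*0.0292 = 0.3503, grad_y = 2*4*0.1761 = 1.4086
  x_3 = 0.0292 - 0.1*0.3503 = -0.0058
  y_3 = 0.1761 - 0.1*1.4086 = 0.0352
f(-0.0058, 0.0352) = 6*(-0.0058)^2 + 4*0.0352^2 = 0.0052


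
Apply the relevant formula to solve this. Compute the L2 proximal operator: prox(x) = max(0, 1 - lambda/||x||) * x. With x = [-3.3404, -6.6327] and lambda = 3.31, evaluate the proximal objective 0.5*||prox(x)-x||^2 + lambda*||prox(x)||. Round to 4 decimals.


Step 1: Compute ||x||.
||x|| = 7.4264
Step 2: Compute scaling factor.
scale = max(0, 1 - 3.31/7.4264) = 0.5543
Step 3: prox(x) = [-1.8516, -3.6764]
||prox(x)|| = 4.1164
Step 4: Proximal objective.
0.5*||prox-x||^2 = 5.4781
lambda*||prox|| = 13.6253
Total = 19.1032


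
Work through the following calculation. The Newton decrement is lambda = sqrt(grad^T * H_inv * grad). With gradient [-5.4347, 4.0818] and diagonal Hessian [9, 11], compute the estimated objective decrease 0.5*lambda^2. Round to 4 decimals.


Step 1: H is diagonal, so H^(-1) * g = [-0.6039, 0.3711].
Step 2: g^T H^(-1) g = sum_i g_i^2 / H_ii
  = (-5.4347)^2/9 + (4.0818)^2/11
  = 3.2818 + 1.5146 = 4.7964
Step 3: Objective decrease = 0.5 * g^T H^(-1) g = 2.3982


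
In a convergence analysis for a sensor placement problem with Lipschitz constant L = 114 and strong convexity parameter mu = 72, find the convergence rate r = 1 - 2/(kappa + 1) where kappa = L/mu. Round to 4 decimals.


Step 1: Compute the condition number.
kappa = L/mu = 114/72 = 1.5833
Step 2: Compute the convergence rate.
r = 1 - 2/(kappa + 1) = 1 - 2*mu/(L + mu) = (L - mu)/(L + mu) = 42/186 = 0.2258


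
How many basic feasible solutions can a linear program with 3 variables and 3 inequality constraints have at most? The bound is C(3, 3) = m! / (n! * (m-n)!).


Each vertex corresponds to some choice of n active constraints out of m, so the number of vertices is at most C(m, n) = m! / (n!(m-n)!).
m = 3, n = 3
Numerator: 3 * 2 * 1
Denominator: 3! = 6
C(3, 3) = 1


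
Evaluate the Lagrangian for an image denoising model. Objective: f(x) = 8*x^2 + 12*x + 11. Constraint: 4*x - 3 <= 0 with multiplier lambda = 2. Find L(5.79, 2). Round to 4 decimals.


Step 1: Evaluate f(x).
f(5.79) = 8*5.79^2 + 12*5.79 + 11 = 348.6728
Step 2: Evaluate g(x).
g(5.79) = 4*5.79 - 3 = 20.16
Step 3: Compute Lagrangian.
L = 348.6728 + 2*20.16 = 388.9928


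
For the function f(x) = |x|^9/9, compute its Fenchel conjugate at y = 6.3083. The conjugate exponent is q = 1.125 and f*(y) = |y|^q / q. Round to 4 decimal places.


The conjugate exponent q satisfies 1/p + 1/q = 1.
p = 9, so q = 9/(9 - 1) = 1.125
|y|^q = 6.3083^1.125 = 7.9415
f*(6.3083) = 7.9415 / 1.125 = 7.0591


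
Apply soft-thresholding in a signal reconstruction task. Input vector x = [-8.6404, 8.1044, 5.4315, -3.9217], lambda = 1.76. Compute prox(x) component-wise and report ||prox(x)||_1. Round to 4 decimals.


Soft-thresholding with lambda = 1.76:
prox(-8.6404) = sign(-8.6404)*max(|-8.6404| - 1.76, 0) = -6.8804
prox(8.1044) = sign(8.1044)*max(|8.1044| - 1.76, 0) = 6.3444
prox(5.4315) = sign(5.4315)*max(|5.4315| - 1.76, 0) = 3.6715
prox(-3.9217) = sign(-3.9217)*max(|-3.9217| - 1.76, 0) = -2.1617
prox(x) = [-6.8804, 6.3444, 3.6715, -2.1617]
||prox(x)||_1 = 6.8804 + 6.3444 + 3.6715 + 2.1617 = 19.058


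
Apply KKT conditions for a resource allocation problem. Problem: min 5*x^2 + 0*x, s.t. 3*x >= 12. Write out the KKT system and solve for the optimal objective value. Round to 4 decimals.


Step 1: Try lambda = 0 (constraint inactive).
x_unc = 0/(2*5) = 0.0
Check: 3*0.0 = 0.0 < 12 -- violated!
Step 2: Constraint must be active: 3*x = 12
x* = 12/3 = 4.0
lambda = (2*5*4.0 + 0)/3 = 13.3333
Step 3: Compute optimal value.
f(x*) = 5*4.0^2 + 0*4.0 = 80.0


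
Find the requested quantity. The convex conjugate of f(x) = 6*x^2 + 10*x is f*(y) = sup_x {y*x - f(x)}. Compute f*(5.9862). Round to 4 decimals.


f*(y) = sup_x {y*x - a*x^2 - b*x} = sup_x {(y-b)*x - a*x^2}
FOC: (y - b) - 2a*x = 0 => x* = (y - b)/(2a)
x* = (5.9862 - 10)/(2*6) = -0.3345
f*(5.9862) = (y-b)^2/(4a) = (5.9862 - 10)^2/(4*6)
= 16.1106/24 = 0.6713


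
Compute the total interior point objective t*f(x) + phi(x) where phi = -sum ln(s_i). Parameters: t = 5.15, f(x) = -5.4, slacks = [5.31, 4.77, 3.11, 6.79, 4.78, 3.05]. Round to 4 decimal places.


Step 1: Compute log-barrier.
ln values: [1.6696, 1.5623, 1.1346, 1.9155, 1.5644, 1.1151]
phi = -(1.6696 + 1.5623 + 1.1346 + 1.9155 + 1.5644 + 1.1151) = -8.9616
Step 2: Compute augmented objective.
t*f(x) = 5.15*-5.4 = -27.81
Total = -27.81 - 8.9616 = -36.7716


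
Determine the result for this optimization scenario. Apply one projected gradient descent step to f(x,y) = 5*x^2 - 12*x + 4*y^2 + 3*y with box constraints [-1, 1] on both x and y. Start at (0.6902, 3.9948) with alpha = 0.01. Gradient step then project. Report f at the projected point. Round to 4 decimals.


Step 1: Compute gradient at (0.6902, 3.9948).
grad_x = 2*5*0.6902 - 12 = -5.098
grad_y = 2*4*3.9948 + 3 = 34.9584
Step 2: Gradient step.
x_raw = 0.6902 - 0.01*-5.098 = 0.7412
y_raw = 3.9948 - 0.01*34.9584 = 3.6452
Step 3: Project onto [-1, 1].
x_proj = clip(0.7412) = 0.7412
y_proj = clip(3.6452) = 1.0
Step 4: Evaluate f.
f(0.7412, 1.0) = 0.8526


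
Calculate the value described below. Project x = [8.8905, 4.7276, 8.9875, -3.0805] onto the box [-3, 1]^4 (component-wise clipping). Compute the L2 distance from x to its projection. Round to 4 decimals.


Project each component onto [-3, 1].
clip(8.8905) = 1.0, clip(4.7276) = 1.0, clip(8.9875) = 1.0, clip(-3.0805) = -3.0
Projection = [1.0, 1.0, 1.0, -3.0]
Squared diffs: [62.26, 13.895, 63.8002, 0.0065]
Distance = sqrt(139.9617) = 11.8305
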